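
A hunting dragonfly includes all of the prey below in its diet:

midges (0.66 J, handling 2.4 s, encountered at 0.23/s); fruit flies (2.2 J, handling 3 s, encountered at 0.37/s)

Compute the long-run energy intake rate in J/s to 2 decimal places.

R = (0.23×0.66 + 0.37×2.2) / (1 + 0.23×2.4 + 0.37×3) = 0.9658/2.662 = 0.3628 J/s.

0.36 J/s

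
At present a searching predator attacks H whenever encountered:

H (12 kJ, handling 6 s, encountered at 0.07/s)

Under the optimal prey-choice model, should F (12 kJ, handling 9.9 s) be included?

Yes

On H alone, R = ΣλE/(1+Σλh) = 0.84/1.42 = 0.5915 kJ/s.
Profitability of F: 12/9.9 = 1.212 kJ/s.
Since 1.212 > R, including F increases the long-run rate.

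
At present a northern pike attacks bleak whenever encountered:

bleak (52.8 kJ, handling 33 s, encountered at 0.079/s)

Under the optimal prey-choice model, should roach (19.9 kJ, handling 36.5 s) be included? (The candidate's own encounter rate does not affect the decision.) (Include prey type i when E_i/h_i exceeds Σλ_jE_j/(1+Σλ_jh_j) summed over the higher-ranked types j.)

No

On bleak alone, R = ΣλE/(1+Σλh) = 4.171/3.607 = 1.156 kJ/s.
roach: E/h = 19.9/36.5 = 0.5452 kJ/s.
0.5452 < 1.156, so adding roach would lower the average — exclude it.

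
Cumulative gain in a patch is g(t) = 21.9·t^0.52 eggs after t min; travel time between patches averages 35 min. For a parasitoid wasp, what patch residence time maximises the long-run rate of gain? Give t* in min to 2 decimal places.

Optimal t* satisfies g'(t*) = g(t*)/(T + t*).
g'(t) = 0.52·21.9·t^-0.48. Setting 0.52·21.9·t^-0.48 = 21.9·t^0.52/(35+t) gives 0.52(35+t) = t, so 0.48·t = 0.52×35.
t* = 0.52×35/0.48 = 37.92 min.

37.92 min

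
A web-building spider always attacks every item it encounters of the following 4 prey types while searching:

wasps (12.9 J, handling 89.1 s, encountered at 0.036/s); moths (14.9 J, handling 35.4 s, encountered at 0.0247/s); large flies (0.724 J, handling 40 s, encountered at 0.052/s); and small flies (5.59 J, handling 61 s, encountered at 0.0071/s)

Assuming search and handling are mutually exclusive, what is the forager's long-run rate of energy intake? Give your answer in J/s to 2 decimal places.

R = (0.036×12.9 + 0.0247×14.9 + 0.052×0.724 + 0.0071×5.59) / (1 + 0.036×89.1 + 0.0247×35.4 + 0.052×40 + 0.0071×61) = 0.9098/7.595 = 0.1198 J/s.

0.12 J/s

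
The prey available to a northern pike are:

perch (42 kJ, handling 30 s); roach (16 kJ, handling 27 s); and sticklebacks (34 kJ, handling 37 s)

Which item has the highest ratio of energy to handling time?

perch

In descending order of E/h:
perch: 42/30 = 1.4 kJ/s
sticklebacks: 34/37 = 0.919 kJ/s
roach: 16/27 = 0.593 kJ/s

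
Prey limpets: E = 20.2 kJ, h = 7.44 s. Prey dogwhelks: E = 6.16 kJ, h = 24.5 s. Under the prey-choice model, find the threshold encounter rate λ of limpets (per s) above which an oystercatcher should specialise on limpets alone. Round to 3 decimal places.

0.014 per s

Drop dogwhelks once their profitability E₂/h₂ falls below the rate achievable on limpets alone: E₂/h₂ = λE₁/(1 + λh₁).
Solve for λ: λE₁h₂ = E₂(1 + λh₁) → λ(E₁h₂ − E₂h₁) = E₂ → λ = E₂/(E₁h₂ − E₂h₁).
λ = 6.16/(20.2×24.5 − 6.16×7.44) = 6.16/449.1 = 0.01372 per s.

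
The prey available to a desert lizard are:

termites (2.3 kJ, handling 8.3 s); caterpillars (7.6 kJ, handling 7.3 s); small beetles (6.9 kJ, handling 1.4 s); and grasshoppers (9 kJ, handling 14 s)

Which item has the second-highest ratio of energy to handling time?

Profitability E/h (kJ/s): termites = 2.3/8.3 = 0.277, caterpillars = 7.6/7.3 = 1.04, small beetles = 6.9/1.4 = 4.93, grasshoppers = 9/14 = 0.643.
Ranked: small beetles > caterpillars > grasshoppers > termites.

caterpillars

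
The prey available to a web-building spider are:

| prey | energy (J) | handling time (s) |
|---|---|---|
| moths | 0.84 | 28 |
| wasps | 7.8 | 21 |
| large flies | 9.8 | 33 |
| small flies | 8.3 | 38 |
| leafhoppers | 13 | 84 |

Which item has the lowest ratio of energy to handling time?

Profitability E/h (J/s): moths = 0.84/28 = 0.03, wasps = 7.8/21 = 0.371, large flies = 9.8/33 = 0.297, small flies = 8.3/38 = 0.218, leafhoppers = 13/84 = 0.155.
Ranked: wasps > large flies > small flies > leafhoppers > moths.

moths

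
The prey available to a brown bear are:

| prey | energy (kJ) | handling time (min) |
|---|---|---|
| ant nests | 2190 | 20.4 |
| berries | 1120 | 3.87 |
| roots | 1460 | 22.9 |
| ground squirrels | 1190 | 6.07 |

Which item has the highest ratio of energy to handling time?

berries

In descending order of E/h:
berries: 1120/3.87 = 289 kJ/min
ground squirrels: 1190/6.07 = 196 kJ/min
ant nests: 2190/20.4 = 107 kJ/min
roots: 1460/22.9 = 63.8 kJ/min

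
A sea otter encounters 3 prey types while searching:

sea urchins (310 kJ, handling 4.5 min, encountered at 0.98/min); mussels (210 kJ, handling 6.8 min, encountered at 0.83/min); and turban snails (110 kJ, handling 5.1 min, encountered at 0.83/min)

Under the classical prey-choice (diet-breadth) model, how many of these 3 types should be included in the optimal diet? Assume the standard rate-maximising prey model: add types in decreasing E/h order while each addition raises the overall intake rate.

Rank by E/h (kJ/min): sea urchins 68.9, mussels 30.9, turban snails 21.6. Include each in turn until the next type's E/h falls below the running intake rate.
Rate on top 1: 56.16. mussels: 30.9 < 56.16 → exclude; stop.
Optimal diet: sea urchins — 1 of 3 types.

1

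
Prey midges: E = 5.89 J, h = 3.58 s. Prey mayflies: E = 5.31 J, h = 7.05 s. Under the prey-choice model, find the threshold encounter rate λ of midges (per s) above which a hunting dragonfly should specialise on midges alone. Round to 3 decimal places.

0.236 per s

The zero-one rule: include mayflies iff E₂/h₂ > λE₁/(1+λh₁). Equality gives the switch point.
λE₁h₂ = E₂ + λE₂h₁ ⇒ λ = E₂/(E₁h₂ − E₂h₁) = 5.31/(41.52 − 19.01) = 0.2358 per s.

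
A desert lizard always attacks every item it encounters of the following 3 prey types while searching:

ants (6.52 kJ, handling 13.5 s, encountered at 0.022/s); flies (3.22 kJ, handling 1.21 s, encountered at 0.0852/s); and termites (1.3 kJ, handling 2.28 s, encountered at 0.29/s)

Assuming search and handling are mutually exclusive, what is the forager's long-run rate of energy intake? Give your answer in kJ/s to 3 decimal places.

0.386 kJ/s

R = (0.022×6.52 + 0.0852×3.22 + 0.29×1.3) / (1 + 0.022×13.5 + 0.0852×1.21 + 0.29×2.28) = 0.7948/2.061 = 0.3856 kJ/s.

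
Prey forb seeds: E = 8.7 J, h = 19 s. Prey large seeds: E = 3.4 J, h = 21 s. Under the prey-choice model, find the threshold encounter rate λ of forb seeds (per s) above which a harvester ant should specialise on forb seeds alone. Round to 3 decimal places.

Drop large seeds once their profitability E₂/h₂ falls below the rate achievable on forb seeds alone: E₂/h₂ = λE₁/(1 + λh₁).
Solve for λ: λE₁h₂ = E₂(1 + λh₁) → λ(E₁h₂ − E₂h₁) = E₂ → λ = E₂/(E₁h₂ − E₂h₁).
λ = 3.4/(8.7×21 − 3.4×19) = 3.4/118.1 = 0.02879 per s.

0.029 per s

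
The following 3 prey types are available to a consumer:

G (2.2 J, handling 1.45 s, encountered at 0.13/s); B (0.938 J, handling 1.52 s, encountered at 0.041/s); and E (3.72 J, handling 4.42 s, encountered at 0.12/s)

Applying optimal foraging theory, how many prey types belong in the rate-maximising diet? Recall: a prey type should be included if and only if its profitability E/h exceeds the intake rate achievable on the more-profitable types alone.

Rank by E/h (J/s): G 1.52, E 0.842, B 0.617. Include each in turn until the next type's E/h falls below the running intake rate.
Rate on top 1: 0.2406. E: 0.842 > 0.2406 → include.
Rate on top 2: 0.4261. B: 0.617 > 0.4261 → include.
Optimal diet: G, E, B — 3 of 3 types.

3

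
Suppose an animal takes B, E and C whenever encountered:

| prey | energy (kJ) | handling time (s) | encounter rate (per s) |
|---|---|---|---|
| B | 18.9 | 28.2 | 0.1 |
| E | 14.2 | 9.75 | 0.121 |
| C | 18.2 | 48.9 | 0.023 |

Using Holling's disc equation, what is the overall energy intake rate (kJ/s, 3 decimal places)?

0.657 kJ/s

Energy encountered per unit search time: 0.1×18.9 + 0.121×14.2 + 0.023×18.2 = 4.027 kJ/s.
Handling time per unit search time: 0.1×28.2 + 0.121×9.75 + 0.023×48.9 = 5.124.
Rate = 4.027/(1 + 5.124) = 0.6575 kJ/s.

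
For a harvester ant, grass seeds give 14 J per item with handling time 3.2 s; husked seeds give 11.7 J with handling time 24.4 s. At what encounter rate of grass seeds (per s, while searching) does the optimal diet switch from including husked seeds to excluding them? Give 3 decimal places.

0.038 per s

Drop husked seeds once their profitability E₂/h₂ falls below the rate achievable on grass seeds alone: E₂/h₂ = λE₁/(1 + λh₁).
Solve for λ: λE₁h₂ = E₂(1 + λh₁) → λ(E₁h₂ − E₂h₁) = E₂ → λ = E₂/(E₁h₂ − E₂h₁).
λ = 11.7/(14×24.4 − 11.7×3.2) = 11.7/304.2 = 0.03847 per s.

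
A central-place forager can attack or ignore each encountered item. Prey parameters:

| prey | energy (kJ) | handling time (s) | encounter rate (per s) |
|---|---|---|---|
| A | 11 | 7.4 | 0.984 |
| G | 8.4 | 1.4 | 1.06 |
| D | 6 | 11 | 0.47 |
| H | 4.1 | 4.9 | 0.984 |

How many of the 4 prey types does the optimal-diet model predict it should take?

1

Profitabilities (E/h, kJ/s): G 6, A 1.49, H 0.837, D 0.545. Add prey in this order while the next type's profitability exceeds the intake rate on those already taken.
Rate on top 1: 3.585. A: 1.49 < 3.585 → exclude; stop.
Optimal diet: G — 1 of 4 types.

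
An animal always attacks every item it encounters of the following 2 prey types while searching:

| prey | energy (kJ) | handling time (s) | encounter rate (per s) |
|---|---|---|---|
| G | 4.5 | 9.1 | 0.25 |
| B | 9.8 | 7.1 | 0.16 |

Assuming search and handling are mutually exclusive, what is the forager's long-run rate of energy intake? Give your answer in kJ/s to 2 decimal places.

R = Σλ_iE_i / (1 + Σλ_ih_i)
Numerator: 0.25×4.5 + 0.16×9.8 = 2.693
Denominator: 1 + 0.25×9.1 + 0.16×7.1 = 4.411
R = 2.693/4.411 = 0.6105 kJ/s

0.61 kJ/s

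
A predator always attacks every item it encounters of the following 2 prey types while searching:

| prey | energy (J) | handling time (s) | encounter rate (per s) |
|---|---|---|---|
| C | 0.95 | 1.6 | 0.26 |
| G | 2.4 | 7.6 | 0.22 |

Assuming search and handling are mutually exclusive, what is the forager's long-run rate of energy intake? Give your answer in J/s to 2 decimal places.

0.25 J/s

Energy encountered per unit search time: 0.26×0.95 + 0.22×2.4 = 0.775 J/s.
Handling time per unit search time: 0.26×1.6 + 0.22×7.6 = 2.088.
Rate = 0.775/(1 + 2.088) = 0.251 J/s.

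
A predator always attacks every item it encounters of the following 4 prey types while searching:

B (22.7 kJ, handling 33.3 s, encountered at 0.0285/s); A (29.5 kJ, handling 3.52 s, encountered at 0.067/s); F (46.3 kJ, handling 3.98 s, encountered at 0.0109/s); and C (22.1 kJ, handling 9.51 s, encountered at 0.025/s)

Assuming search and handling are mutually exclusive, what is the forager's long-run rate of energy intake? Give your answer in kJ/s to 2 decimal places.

R = (0.0285×22.7 + 0.067×29.5 + 0.0109×46.3 + 0.025×22.1) / (1 + 0.0285×33.3 + 0.067×3.52 + 0.0109×3.98 + 0.025×9.51) = 3.681/2.466 = 1.493 kJ/s.

1.49 kJ/s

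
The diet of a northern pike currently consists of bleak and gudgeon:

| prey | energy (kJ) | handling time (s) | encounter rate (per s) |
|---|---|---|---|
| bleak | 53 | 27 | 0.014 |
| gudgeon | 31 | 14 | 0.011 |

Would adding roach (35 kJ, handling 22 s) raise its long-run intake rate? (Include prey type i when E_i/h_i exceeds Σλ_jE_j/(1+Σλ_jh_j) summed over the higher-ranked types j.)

Yes

Current rate: (0.014×53 + 0.011×31)/(1 + 0.014×27 + 0.011×14) = 0.7069 kJ/s.
Profitability of roach: 35/22 = 1.591 kJ/s.
1.591 > 0.7069, so adding roach raises the average — include it.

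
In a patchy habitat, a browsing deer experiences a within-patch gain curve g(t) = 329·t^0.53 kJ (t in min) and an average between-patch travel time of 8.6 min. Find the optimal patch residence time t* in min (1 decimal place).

9.7 min

Optimal t* satisfies g'(t*) = g(t*)/(T + t*).
g'(t) = 0.53·329·t^-0.47. Setting 0.53·329·t^-0.47 = 329·t^0.53/(8.6+t) gives 0.53(8.6+t) = t, so 0.47·t = 0.53×8.6.
t* = 0.53×8.6/0.47 = 9.698 min.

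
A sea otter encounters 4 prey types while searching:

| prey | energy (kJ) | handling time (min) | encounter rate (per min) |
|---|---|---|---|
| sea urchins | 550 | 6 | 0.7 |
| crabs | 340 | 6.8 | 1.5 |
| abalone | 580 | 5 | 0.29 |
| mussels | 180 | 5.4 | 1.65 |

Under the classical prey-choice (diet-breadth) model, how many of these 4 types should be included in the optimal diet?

Rank by E/h (kJ/min): abalone 116, sea urchins 91.7, crabs 50, mussels 33.3. Include each in turn until the next type's E/h falls below the running intake rate.
Rate on top 1: 68.65. sea urchins: 91.7 > 68.65 → include.
Rate on top 2: 83.19. crabs: 50 < 83.19 → exclude; stop.
Optimal diet: abalone, sea urchins — 2 of 4 types.

2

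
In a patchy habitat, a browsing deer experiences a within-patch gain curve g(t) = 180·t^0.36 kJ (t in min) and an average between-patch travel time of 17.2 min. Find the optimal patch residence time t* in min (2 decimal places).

9.67 min

Maximise g(t)/(T+t): set derivative to zero → g'(t)(T+t) = g(t).
g'(t) = 0.36·180·t^-0.64. Setting 0.36·180·t^-0.64 = 180·t^0.36/(17.2+t) gives 0.36(17.2+t) = t, so 0.64·t = 0.36×17.2.
t* = 0.36×17.2/0.64 = 9.675 min.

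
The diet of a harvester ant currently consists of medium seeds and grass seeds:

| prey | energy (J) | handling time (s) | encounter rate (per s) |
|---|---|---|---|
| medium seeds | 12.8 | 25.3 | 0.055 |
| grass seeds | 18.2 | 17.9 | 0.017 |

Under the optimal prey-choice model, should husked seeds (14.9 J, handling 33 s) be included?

Yes

On medium seeds and grass seeds alone, R = ΣλE/(1+Σλh) = 1.013/2.696 = 0.3759 J/s.
husked seeds: E/h = 14.9/33 = 0.4515 J/s.
0.4515 > 0.3759, so adding husked seeds raises the average — include it.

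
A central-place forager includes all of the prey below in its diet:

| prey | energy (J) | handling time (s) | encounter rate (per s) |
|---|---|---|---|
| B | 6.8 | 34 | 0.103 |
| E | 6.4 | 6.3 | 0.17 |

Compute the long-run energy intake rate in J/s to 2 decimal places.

R = Σλ_iE_i / (1 + Σλ_ih_i)
Numerator: 0.103×6.8 + 0.17×6.4 = 1.788
Denominator: 1 + 0.103×34 + 0.17×6.3 = 5.573
R = 1.788/5.573 = 0.3209 J/s

0.32 J/s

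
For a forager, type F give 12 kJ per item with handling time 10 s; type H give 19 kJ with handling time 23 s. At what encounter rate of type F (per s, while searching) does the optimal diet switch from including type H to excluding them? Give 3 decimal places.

0.221 per s

At the threshold, the rate on type F alone equals the profitability of type H: λ·12/(1 + λ·10) = 19/23 = 0.8261.
Rearranging, λ(12 − 0.8261×10) = 0.8261, so λ = 0.8261/3.739 = 0.2209 per s.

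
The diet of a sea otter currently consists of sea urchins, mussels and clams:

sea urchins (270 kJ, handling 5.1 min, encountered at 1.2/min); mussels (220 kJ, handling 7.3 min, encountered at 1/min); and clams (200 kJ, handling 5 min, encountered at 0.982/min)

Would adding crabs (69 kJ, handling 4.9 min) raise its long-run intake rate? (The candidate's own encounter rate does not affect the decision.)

No

On sea urchins, mussels and clams alone, R = ΣλE/(1+Σλh) = 740.4/19.33 = 38.3 kJ/min.
Profitability of crabs: 69/4.9 = 14.08 kJ/min.
14.08 < 38.3, so adding crabs would lower the average — exclude it.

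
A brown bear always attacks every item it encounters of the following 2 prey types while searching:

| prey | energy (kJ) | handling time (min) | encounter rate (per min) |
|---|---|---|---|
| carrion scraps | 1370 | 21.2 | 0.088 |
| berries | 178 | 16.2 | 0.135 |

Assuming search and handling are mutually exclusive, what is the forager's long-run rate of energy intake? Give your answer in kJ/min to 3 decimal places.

28.617 kJ/min

R = (0.088×1370 + 0.135×178) / (1 + 0.088×21.2 + 0.135×16.2) = 144.6/5.053 = 28.62 kJ/min.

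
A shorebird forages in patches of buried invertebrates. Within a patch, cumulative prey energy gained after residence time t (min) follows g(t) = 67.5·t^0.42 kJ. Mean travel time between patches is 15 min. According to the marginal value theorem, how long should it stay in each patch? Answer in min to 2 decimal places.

Optimal t* satisfies g'(t*) = g(t*)/(T + t*).
g'(t) = 0.42·67.5·t^-0.58. Setting 0.42·67.5·t^-0.58 = 67.5·t^0.42/(15+t) gives 0.42(15+t) = t, so 0.58·t = 0.42×15.
t* = 0.42×15/0.58 = 10.86 min.

10.86 min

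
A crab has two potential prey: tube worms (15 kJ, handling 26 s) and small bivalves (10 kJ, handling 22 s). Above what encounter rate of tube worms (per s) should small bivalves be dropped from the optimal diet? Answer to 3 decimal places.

0.143 per s

Drop small bivalves once their profitability E₂/h₂ falls below the rate achievable on tube worms alone: E₂/h₂ = λE₁/(1 + λh₁).
Solve for λ: λE₁h₂ = E₂(1 + λh₁) → λ(E₁h₂ − E₂h₁) = E₂ → λ = E₂/(E₁h₂ − E₂h₁).
λ = 10/(15×22 − 10×26) = 10/70 = 0.1429 per s.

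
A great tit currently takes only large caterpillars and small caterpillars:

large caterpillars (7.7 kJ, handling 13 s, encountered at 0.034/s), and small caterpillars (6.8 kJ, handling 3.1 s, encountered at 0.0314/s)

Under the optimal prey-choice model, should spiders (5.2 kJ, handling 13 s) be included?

Intake rate on the current diet: R = (0.034×7.7 + 0.0314×6.8) / (1 + 0.034×13 + 0.0314×3.1) = 0.4753/1.539 = 0.3088 kJ/s.
spiders: E/h = 5.2/13 = 0.4 kJ/s.
0.4 > 0.3088, so adding spiders raises the average — include it.

Yes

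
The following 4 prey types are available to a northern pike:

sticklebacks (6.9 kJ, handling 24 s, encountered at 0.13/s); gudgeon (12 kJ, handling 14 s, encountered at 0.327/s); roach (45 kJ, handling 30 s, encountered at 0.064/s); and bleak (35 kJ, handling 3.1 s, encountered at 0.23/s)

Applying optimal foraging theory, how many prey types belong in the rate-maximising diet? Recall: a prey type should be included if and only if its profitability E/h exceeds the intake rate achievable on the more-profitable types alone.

1

E/h in descending order: bleak 11.3, roach 1.5, gudgeon 0.857, sticklebacks 0.288 kJ/s. The optimal diet is the largest prefix of this list for which every included type satisfies E_i/h_i > R on the types above it.
Rate on top 1: 4.699. roach: 1.5 < 4.699 → exclude; stop.
Optimal diet: bleak — 1 of 4 types.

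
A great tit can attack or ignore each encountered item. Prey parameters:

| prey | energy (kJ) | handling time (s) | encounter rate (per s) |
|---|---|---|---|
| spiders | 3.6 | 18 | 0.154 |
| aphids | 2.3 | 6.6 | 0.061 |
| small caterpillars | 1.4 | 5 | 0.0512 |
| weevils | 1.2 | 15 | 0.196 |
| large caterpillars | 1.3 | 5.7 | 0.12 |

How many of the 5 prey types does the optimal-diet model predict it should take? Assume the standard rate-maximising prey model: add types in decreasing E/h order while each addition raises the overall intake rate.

E/h in descending order: aphids 0.348, small caterpillars 0.28, large caterpillars 0.228, spiders 0.2, weevils 0.08 kJ/s. The optimal diet is the largest prefix of this list for which every included type satisfies E_i/h_i > R on the types above it.
Rate on top 1: 0.1. small caterpillars: 0.28 > 0.1 → include.
Rate on top 2: 0.1278. large caterpillars: 0.228 > 0.1278 → include.
Rate on top 3: 0.1571. spiders: 0.2 > 0.1571 → include.
Rate on top 4: 0.1803. weevils: 0.08 < 0.1803 → exclude; stop.
Optimal diet: aphids, small caterpillars, large caterpillars, spiders — 4 of 5 types.

4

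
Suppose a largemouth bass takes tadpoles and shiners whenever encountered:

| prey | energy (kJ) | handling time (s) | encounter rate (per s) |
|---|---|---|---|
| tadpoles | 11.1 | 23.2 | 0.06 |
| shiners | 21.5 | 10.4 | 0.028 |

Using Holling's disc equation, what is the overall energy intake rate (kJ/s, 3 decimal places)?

0.473 kJ/s

Energy encountered per unit search time: 0.06×11.1 + 0.028×21.5 = 1.268 kJ/s.
Handling time per unit search time: 0.06×23.2 + 0.028×10.4 = 1.683.
Rate = 1.268/(1 + 1.683) = 0.4726 kJ/s.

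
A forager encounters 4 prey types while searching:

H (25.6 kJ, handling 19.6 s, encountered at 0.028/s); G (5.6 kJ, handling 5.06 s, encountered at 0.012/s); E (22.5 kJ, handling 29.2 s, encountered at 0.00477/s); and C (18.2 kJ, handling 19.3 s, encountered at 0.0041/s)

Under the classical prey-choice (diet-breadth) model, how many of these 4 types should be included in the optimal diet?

E/h in descending order: H 1.31, G 1.11, C 0.943, E 0.771 kJ/s. The optimal diet is the largest prefix of this list for which every included type satisfies E_i/h_i > R on the types above it.
Rate on top 1: 0.4628. G: 1.11 > 0.4628 → include.
Rate on top 2: 0.4871. C: 0.943 > 0.4871 → include.
Rate on top 3: 0.5085. E: 0.771 > 0.5085 → include.
Optimal diet: H, G, C, E — 4 of 4 types.

4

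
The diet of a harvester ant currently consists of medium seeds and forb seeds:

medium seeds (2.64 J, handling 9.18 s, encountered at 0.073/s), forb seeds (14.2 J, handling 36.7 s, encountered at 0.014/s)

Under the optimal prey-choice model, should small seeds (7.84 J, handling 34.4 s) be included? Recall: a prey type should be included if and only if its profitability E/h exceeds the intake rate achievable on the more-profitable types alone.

Yes

On medium seeds and forb seeds alone, R = ΣλE/(1+Σλh) = 0.3915/2.184 = 0.1793 J/s.
Profitability of small seeds: 7.84/34.4 = 0.2279 J/s.
Since 0.2279 > R, including small seeds increases the long-run rate.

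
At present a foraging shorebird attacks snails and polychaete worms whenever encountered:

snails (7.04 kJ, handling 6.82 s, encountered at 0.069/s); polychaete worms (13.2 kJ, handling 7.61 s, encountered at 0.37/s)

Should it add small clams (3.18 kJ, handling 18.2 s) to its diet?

No

Intake rate on the current diet: R = (0.069×7.04 + 0.37×13.2) / (1 + 0.069×6.82 + 0.37×7.61) = 5.37/4.286 = 1.253 kJ/s.
Profitability of small clams: 3.18/18.2 = 0.1747 kJ/s.
0.1747 < 1.253, so adding small clams would lower the average — exclude it.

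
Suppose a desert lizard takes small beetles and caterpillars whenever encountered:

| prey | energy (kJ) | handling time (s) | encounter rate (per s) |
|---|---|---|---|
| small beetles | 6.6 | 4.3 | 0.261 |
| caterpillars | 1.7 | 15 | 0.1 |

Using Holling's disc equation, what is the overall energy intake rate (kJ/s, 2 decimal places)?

Energy encountered per unit search time: 0.261×6.6 + 0.1×1.7 = 1.893 kJ/s.
Handling time per unit search time: 0.261×4.3 + 0.1×15 = 2.622.
Rate = 1.893/(1 + 2.622) = 0.5225 kJ/s.

0.52 kJ/s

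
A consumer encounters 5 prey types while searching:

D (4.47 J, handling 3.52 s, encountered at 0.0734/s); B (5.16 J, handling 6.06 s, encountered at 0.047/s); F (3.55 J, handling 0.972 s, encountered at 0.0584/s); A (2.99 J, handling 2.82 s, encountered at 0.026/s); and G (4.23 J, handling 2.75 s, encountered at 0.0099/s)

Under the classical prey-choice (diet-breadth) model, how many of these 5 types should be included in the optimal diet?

Profitabilities (E/h, J/s): F 3.65, G 1.54, D 1.27, A 1.06, B 0.851. Add prey in this order while the next type's profitability exceeds the intake rate on those already taken.
Rate on top 1: 0.1962. G: 1.54 > 0.1962 → include.
Rate on top 2: 0.2299. D: 1.27 > 0.2299 → include.
Rate on top 3: 0.4301. A: 1.06 > 0.4301 → include.
Rate on top 4: 0.4627. B: 0.851 > 0.4627 → include.
Optimal diet: F, G, D, A, B — 5 of 5 types.

5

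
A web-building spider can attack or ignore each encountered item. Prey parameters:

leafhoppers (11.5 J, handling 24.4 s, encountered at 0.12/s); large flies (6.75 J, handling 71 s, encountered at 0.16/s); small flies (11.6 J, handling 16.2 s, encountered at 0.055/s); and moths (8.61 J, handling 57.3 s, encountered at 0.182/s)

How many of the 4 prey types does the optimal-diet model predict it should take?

2

E/h in descending order: small flies 0.716, leafhoppers 0.471, moths 0.15, large flies 0.0951 J/s. The optimal diet is the largest prefix of this list for which every included type satisfies E_i/h_i > R on the types above it.
Rate on top 1: 0.3374. leafhoppers: 0.471 > 0.3374 → include.
Rate on top 2: 0.4188. moths: 0.15 < 0.4188 → exclude; stop.
Optimal diet: small flies, leafhoppers — 2 of 4 types.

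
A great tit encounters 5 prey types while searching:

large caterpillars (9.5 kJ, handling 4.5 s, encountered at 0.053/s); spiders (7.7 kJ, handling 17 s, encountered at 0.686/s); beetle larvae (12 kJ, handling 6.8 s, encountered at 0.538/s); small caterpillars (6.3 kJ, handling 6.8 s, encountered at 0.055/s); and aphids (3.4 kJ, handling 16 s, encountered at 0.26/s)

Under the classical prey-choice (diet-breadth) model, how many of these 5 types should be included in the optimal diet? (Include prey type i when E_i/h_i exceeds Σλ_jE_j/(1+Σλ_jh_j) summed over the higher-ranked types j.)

Rank by E/h (kJ/s): large caterpillars 2.11, beetle larvae 1.76, small caterpillars 0.926, spiders 0.453, aphids 0.212. Include each in turn until the next type's E/h falls below the running intake rate.
Rate on top 1: 0.4065. beetle larvae: 1.76 > 0.4065 → include.
Rate on top 2: 1.421. small caterpillars: 0.926 < 1.421 → exclude; stop.
Optimal diet: large caterpillars, beetle larvae — 2 of 5 types.

2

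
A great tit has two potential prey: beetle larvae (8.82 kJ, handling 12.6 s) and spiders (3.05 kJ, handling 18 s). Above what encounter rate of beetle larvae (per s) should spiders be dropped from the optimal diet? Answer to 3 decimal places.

0.025 per s

The zero-one rule: include spiders iff E₂/h₂ > λE₁/(1+λh₁). Equality gives the switch point.
λE₁h₂ = E₂ + λE₂h₁ ⇒ λ = E₂/(E₁h₂ − E₂h₁) = 3.05/(158.8 − 38.43) = 0.02535 per s.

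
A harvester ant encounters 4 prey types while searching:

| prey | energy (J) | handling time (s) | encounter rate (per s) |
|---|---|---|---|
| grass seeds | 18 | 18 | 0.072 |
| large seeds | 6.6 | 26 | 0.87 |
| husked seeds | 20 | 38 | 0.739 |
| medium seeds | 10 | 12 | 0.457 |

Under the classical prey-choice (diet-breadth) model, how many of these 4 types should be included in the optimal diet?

E/h in descending order: grass seeds 1, medium seeds 0.833, husked seeds 0.526, large seeds 0.254 J/s. The optimal diet is the largest prefix of this list for which every included type satisfies E_i/h_i > R on the types above it.
Rate on top 1: 0.5645. medium seeds: 0.833 > 0.5645 → include.
Rate on top 2: 0.754. husked seeds: 0.526 < 0.754 → exclude; stop.
Optimal diet: grass seeds, medium seeds — 2 of 4 types.

2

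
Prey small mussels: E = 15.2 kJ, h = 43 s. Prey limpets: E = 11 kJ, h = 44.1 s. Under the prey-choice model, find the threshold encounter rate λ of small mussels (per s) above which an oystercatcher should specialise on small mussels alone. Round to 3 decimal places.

At the threshold, the rate on small mussels alone equals the profitability of limpets: λ·15.2/(1 + λ·43) = 11/44.1 = 0.2494.
Rearranging, λ(15.2 − 0.2494×43) = 0.2494, so λ = 0.2494/4.474 = 0.05575 per s.

0.056 per s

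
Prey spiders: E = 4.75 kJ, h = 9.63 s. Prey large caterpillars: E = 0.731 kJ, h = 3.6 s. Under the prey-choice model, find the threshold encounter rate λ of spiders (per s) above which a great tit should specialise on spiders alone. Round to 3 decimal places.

0.073 per s

The zero-one rule: include large caterpillars iff E₂/h₂ > λE₁/(1+λh₁). Equality gives the switch point.
λE₁h₂ = E₂ + λE₂h₁ ⇒ λ = E₂/(E₁h₂ − E₂h₁) = 0.731/(17.1 − 7.04) = 0.07266 per s.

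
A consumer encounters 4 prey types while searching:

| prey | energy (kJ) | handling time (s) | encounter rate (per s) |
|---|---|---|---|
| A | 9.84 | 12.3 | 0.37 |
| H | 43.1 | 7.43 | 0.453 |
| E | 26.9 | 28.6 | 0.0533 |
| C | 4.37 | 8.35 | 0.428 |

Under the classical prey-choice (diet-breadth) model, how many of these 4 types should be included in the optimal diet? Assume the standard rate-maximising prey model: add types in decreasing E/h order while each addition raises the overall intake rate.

1

E/h in descending order: H 5.8, E 0.941, A 0.8, C 0.523 kJ/s. The optimal diet is the largest prefix of this list for which every included type satisfies E_i/h_i > R on the types above it.
Rate on top 1: 4.472. E: 0.941 < 4.472 → exclude; stop.
Optimal diet: H — 1 of 4 types.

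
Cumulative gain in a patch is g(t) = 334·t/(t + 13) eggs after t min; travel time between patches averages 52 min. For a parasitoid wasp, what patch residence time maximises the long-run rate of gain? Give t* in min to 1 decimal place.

26.0 min

By the marginal value theorem, leave when the instantaneous gain rate g'(t) equals the habitat-wide average g(t)/(T + t).
g'(t) = 334·13/(t + 13)². Setting 334·13/(t+13)² = 334t/[(t+13)(52+t)] gives 13(52+t) = t(t+13), so t² = 13×52 = 676.
t* = √676 = 26 min.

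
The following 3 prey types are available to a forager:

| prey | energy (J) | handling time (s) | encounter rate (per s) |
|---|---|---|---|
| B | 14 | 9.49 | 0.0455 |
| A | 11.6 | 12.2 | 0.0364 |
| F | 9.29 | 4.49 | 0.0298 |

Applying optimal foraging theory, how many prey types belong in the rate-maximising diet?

3

Profitabilities (E/h, J/s): F 2.07, B 1.48, A 0.951. Add prey in this order while the next type's profitability exceeds the intake rate on those already taken.
Rate on top 1: 0.2442. B: 1.48 > 0.2442 → include.
Rate on top 2: 0.5837. A: 0.951 > 0.5837 → include.
Optimal diet: F, B, A — 3 of 3 types.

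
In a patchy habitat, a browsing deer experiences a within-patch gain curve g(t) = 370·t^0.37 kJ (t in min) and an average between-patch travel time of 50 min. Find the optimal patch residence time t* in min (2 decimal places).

By the marginal value theorem, leave when the instantaneous gain rate g'(t) equals the habitat-wide average g(t)/(T + t).
g'(t) = 0.37·370·t^-0.63. Setting 0.37·370·t^-0.63 = 370·t^0.37/(50+t) gives 0.37(50+t) = t, so 0.63·t = 0.37×50.
t* = 0.37×50/0.63 = 29.37 min.

29.37 min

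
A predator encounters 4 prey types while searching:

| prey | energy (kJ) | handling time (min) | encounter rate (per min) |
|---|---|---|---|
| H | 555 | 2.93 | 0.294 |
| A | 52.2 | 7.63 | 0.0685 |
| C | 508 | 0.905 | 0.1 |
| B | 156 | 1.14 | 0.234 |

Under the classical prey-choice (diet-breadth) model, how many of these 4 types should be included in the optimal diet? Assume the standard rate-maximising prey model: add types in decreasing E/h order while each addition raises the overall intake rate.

3

Profitabilities (E/h, kJ/min): C 561, H 189, B 137, A 6.84. Add prey in this order while the next type's profitability exceeds the intake rate on those already taken.
Rate on top 1: 46.58. H: 189 > 46.58 → include.
Rate on top 2: 109.6. B: 137 > 109.6 → include.
Rate on top 3: 112.9. A: 6.84 < 112.9 → exclude; stop.
Optimal diet: C, H, B — 3 of 4 types.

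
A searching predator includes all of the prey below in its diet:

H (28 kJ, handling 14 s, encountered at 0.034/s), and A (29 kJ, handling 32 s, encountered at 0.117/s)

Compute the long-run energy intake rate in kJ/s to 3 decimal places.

0.832 kJ/s

R = Σλ_iE_i / (1 + Σλ_ih_i)
Numerator: 0.034×28 + 0.117×29 = 4.345
Denominator: 1 + 0.034×14 + 0.117×32 = 5.22
R = 4.345/5.22 = 0.8324 kJ/s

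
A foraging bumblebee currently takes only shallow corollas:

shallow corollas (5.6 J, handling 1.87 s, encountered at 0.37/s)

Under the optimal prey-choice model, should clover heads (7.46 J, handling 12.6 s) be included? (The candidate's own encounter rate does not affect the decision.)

On shallow corollas alone, R = ΣλE/(1+Σλh) = 2.072/1.692 = 1.225 J/s.
Profitability of clover heads: 7.46/12.6 = 0.5921 J/s.
0.5921 < 1.225, so adding clover heads would lower the average — exclude it.

No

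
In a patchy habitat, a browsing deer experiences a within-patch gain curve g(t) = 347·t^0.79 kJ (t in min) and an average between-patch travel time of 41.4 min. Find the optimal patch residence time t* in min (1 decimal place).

155.7 min

Optimal t* satisfies g'(t*) = g(t*)/(T + t*).
g'(t) = 0.79·347·t^-0.21. Setting 0.79·347·t^-0.21 = 347·t^0.79/(41.4+t) gives 0.79(41.4+t) = t, so 0.21·t = 0.79×41.4.
t* = 0.79×41.4/0.21 = 155.7 min.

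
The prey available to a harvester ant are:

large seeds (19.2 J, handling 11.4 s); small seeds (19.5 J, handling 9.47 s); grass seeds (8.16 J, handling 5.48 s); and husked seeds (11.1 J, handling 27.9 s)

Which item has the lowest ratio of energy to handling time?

husked seeds

Profitability E/h (J/s): large seeds = 19.2/11.4 = 1.68, small seeds = 19.5/9.47 = 2.06, grass seeds = 8.16/5.48 = 1.49, husked seeds = 11.1/27.9 = 0.398.
Ranked: small seeds > large seeds > grass seeds > husked seeds.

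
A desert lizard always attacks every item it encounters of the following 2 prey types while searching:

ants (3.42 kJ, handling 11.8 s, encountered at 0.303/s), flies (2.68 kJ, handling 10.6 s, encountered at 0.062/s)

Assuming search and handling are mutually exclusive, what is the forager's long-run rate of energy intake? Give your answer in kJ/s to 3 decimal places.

R = Σλ_iE_i / (1 + Σλ_ih_i)
Numerator: 0.303×3.42 + 0.062×2.68 = 1.202
Denominator: 1 + 0.303×11.8 + 0.062×10.6 = 5.233
R = 1.202/5.233 = 0.2298 kJ/s

0.230 kJ/s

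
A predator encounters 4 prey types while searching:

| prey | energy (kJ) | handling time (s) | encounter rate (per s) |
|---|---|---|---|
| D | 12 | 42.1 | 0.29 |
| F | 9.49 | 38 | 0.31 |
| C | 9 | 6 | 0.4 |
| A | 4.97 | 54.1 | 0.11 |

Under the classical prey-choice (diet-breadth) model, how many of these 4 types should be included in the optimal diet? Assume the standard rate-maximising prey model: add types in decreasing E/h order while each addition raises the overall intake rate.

1

E/h in descending order: C 1.5, D 0.285, F 0.25, A 0.0919 kJ/s. The optimal diet is the largest prefix of this list for which every included type satisfies E_i/h_i > R on the types above it.
Rate on top 1: 1.059. D: 0.285 < 1.059 → exclude; stop.
Optimal diet: C — 1 of 4 types.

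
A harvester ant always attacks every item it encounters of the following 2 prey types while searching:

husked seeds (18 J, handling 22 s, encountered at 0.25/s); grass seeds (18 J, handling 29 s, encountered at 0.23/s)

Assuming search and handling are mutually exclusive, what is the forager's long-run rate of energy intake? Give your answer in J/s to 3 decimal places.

Energy encountered per unit search time: 0.25×18 + 0.23×18 = 8.64 J/s.
Handling time per unit search time: 0.25×22 + 0.23×29 = 12.17.
Rate = 8.64/(1 + 12.17) = 0.656 J/s.

0.656 J/s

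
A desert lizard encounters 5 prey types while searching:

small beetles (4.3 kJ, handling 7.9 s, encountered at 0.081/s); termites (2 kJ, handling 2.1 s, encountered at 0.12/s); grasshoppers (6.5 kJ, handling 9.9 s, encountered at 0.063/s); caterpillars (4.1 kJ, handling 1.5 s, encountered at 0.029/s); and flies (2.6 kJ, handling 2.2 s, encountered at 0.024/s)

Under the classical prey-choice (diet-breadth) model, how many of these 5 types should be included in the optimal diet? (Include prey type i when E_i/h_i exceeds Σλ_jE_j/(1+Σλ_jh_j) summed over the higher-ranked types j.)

5

Rank by E/h (kJ/s): caterpillars 2.73, flies 1.18, termites 0.952, grasshoppers 0.657, small beetles 0.544. Include each in turn until the next type's E/h falls below the running intake rate.
Rate on top 1: 0.1139. flies: 1.18 > 0.1139 → include.
Rate on top 2: 0.1654. termites: 0.952 > 0.1654 → include.
Rate on top 3: 0.3125. grasshoppers: 0.657 > 0.3125 → include.
Rate on top 4: 0.4213. small beetles: 0.544 > 0.4213 → include.
Optimal diet: caterpillars, flies, termites, grasshoppers, small beetles — 5 of 5 types.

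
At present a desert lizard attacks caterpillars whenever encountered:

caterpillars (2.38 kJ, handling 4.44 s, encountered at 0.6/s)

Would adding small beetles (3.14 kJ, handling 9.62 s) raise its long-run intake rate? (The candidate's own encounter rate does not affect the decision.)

No

Intake rate on the current diet: R = (0.6×2.38) / (1 + 0.6×4.44) = 1.428/3.664 = 0.3897 kJ/s.
small beetles: E/h = 3.14/9.62 = 0.3264 kJ/s.
Since 0.3264 < R, time spent handling small beetles is better spent searching.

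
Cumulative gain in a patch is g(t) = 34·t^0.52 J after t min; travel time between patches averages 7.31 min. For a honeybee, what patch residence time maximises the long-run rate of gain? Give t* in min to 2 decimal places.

By the marginal value theorem, leave when the instantaneous gain rate g'(t) equals the habitat-wide average g(t)/(T + t).
g'(t) = 0.52·34·t^-0.48. Setting 0.52·34·t^-0.48 = 34·t^0.52/(7.31+t) gives 0.52(7.31+t) = t, so 0.48·t = 0.52×7.31.
t* = 0.52×7.31/0.48 = 7.919 min.

7.92 min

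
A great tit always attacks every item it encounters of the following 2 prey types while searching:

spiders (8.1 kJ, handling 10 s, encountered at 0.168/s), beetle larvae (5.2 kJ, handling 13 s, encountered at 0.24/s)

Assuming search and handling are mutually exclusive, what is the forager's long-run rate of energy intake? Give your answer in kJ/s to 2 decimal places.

0.45 kJ/s

R = (0.168×8.1 + 0.24×5.2) / (1 + 0.168×10 + 0.24×13) = 2.609/5.8 = 0.4498 kJ/s.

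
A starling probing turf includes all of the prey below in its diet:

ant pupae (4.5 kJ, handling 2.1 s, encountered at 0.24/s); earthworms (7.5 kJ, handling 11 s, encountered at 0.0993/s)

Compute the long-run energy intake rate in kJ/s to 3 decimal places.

R = (0.24×4.5 + 0.0993×7.5) / (1 + 0.24×2.1 + 0.0993×11) = 1.825/2.596 = 0.7028 kJ/s.

0.703 kJ/s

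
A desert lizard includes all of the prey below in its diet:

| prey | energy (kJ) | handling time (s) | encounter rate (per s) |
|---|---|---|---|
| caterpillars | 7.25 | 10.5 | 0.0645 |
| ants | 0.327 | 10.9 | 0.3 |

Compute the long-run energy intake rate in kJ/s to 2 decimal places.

Energy encountered per unit search time: 0.0645×7.25 + 0.3×0.327 = 0.5657 kJ/s.
Handling time per unit search time: 0.0645×10.5 + 0.3×10.9 = 3.947.
Rate = 0.5657/(1 + 3.947) = 0.1144 kJ/s.

0.11 kJ/s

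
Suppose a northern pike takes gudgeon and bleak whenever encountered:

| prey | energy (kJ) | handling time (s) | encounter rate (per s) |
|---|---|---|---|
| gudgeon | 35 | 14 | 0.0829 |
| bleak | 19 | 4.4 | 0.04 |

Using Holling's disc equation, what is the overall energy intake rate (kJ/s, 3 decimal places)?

1.567 kJ/s

R = Σλ_iE_i / (1 + Σλ_ih_i)
Numerator: 0.0829×35 + 0.04×19 = 3.662
Denominator: 1 + 0.0829×14 + 0.04×4.4 = 2.337
R = 3.662/2.337 = 1.567 kJ/s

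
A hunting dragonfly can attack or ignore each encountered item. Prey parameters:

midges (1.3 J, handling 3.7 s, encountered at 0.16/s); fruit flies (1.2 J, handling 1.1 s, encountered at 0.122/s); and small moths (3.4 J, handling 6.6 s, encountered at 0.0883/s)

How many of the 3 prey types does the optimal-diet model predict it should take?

3

E/h in descending order: fruit flies 1.09, small moths 0.515, midges 0.351 J/s. The optimal diet is the largest prefix of this list for which every included type satisfies E_i/h_i > R on the types above it.
Rate on top 1: 0.1291. small moths: 0.515 > 0.1291 → include.
Rate on top 2: 0.2601. midges: 0.351 > 0.2601 → include.
Optimal diet: fruit flies, small moths, midges — 3 of 3 types.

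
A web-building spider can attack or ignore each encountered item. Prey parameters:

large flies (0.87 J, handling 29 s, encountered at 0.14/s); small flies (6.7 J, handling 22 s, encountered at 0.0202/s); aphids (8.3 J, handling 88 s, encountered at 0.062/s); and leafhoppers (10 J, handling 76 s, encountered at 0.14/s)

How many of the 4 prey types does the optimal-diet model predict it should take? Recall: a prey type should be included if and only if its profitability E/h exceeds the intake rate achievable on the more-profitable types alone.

2

E/h in descending order: small flies 0.305, leafhoppers 0.132, aphids 0.0943, large flies 0.03 J/s. The optimal diet is the largest prefix of this list for which every included type satisfies E_i/h_i > R on the types above it.
Rate on top 1: 0.0937. leafhoppers: 0.132 > 0.0937 → include.
Rate on top 2: 0.1271. aphids: 0.0943 < 0.1271 → exclude; stop.
Optimal diet: small flies, leafhoppers — 2 of 4 types.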